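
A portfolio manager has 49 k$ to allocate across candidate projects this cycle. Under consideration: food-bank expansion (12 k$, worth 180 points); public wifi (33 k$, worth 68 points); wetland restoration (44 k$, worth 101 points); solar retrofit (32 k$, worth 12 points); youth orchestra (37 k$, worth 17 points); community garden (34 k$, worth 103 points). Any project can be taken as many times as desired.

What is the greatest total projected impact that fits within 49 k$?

The ratio ordering already packs tightly: 4×food-bank expansion, 48 k$, 720.
The spare 1 k$ is too small for any remaining project, and no exchange beats 720.

720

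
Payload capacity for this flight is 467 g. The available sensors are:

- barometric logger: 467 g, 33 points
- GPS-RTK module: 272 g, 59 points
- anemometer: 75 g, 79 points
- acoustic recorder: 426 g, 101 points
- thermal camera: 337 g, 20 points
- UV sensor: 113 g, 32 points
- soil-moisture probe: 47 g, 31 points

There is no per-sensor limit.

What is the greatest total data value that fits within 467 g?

474

Best packing: 6×anemometer — 450 g, 474 total.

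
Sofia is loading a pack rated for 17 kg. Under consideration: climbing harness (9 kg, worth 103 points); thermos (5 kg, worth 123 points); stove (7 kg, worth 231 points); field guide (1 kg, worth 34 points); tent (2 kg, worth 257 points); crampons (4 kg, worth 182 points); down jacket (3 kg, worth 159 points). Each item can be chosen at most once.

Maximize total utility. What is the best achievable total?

863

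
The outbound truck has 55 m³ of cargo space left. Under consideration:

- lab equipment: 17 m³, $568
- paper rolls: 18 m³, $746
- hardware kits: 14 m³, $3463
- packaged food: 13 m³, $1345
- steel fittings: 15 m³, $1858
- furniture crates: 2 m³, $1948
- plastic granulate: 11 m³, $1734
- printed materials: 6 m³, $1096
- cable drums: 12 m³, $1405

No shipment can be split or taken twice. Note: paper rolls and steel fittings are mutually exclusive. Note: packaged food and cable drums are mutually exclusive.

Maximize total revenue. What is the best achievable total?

10408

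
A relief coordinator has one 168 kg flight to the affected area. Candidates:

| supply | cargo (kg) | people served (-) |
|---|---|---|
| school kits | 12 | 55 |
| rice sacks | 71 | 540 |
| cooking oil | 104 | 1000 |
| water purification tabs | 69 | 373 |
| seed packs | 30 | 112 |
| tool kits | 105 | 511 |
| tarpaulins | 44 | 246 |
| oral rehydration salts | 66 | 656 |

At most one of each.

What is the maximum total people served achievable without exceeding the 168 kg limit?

1308

Ranking by ratio (people served/kg): oral rehydration salts 9.94, cooking oil 9.62, rice sacks 7.61.
Greedy by ratio would take school kits + rice sacks + oral rehydration salts: 149 kg used, total 1251.
Replace school kits with seed packs: the trade gains 57 net, giving 1308 at 167 kg.
Runner-up school kits + cooking oil + tarpaulins tops out at 1301.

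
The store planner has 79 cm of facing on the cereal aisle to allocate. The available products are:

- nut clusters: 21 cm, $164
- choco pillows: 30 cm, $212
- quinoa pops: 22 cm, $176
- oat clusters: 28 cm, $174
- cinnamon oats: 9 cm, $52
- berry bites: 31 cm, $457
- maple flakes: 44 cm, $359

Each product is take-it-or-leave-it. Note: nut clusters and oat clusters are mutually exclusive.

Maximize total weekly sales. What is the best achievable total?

Density check — berry bites 14.74, maple flakes 8.16, quinoa pops 8.00 are the best per cm.
Berry bites + maple flakes uses 75 of the 79 cm and totals 816.
Runner-up nut clusters + quinoa pops + berry bites tops out at 797.

816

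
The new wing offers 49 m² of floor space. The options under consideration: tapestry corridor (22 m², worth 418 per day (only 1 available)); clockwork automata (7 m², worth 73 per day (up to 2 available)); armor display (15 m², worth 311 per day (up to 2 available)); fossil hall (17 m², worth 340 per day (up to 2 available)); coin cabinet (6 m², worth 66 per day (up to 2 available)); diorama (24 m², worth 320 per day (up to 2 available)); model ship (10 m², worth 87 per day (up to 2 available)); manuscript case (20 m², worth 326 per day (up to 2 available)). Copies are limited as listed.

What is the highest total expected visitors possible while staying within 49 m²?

Filling by ratio: 2×armor display + fossil hall for 962, with 2 m² left unused.
Replace armor display with fossil hall: the trade gains 29 net, giving 991 at 49 m².
No other feasible combination exceeds 991.

991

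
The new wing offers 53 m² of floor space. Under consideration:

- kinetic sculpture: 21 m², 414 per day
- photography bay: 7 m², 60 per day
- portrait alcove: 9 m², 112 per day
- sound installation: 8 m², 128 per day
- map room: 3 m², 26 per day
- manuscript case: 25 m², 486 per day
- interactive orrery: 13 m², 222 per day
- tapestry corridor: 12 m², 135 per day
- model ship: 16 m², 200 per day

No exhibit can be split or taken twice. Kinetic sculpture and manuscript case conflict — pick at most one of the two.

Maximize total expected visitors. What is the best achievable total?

896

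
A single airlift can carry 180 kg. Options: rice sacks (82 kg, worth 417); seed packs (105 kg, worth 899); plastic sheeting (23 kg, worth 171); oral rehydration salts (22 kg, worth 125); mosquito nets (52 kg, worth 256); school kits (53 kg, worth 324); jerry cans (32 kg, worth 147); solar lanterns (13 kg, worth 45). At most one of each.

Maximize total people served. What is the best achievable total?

By people served per kg: seed packs 8.56, plastic sheeting 7.43, school kits 6.11 lead.
The ratio heuristic lands on seed packs + plastic sheeting + oral rehydration salts + solar lanterns (1240) but leaves 17 kg idle.
The 36 kg tied up in plastic sheeting and solar lanterns is better spent on school kits — total rises to 1348 (180 kg).

1348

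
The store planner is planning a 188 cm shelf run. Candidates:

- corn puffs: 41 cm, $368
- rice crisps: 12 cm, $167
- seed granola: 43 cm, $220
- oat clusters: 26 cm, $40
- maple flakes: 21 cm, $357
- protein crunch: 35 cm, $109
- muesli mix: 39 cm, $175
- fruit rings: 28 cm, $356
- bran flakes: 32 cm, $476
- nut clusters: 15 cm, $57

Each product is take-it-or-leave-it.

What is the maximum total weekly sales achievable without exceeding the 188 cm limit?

By weekly sales per cm: maple flakes 17.00, bran flakes 14.88, rice crisps 13.92 lead.
Filling by ratio: corn puffs + rice crisps + seed granola + maple flakes + fruit rings + bran flakes for 1944, with 11 cm left unused.
Replace seed granola with muesli mix + nut clusters: the trade gains 12 net, giving 1956 at 188 cm.
Next best is corn puffs + rice crisps + seed granola + maple flakes + fruit rings + bran flakes at 1944 (177 cm) — short by 12.

1956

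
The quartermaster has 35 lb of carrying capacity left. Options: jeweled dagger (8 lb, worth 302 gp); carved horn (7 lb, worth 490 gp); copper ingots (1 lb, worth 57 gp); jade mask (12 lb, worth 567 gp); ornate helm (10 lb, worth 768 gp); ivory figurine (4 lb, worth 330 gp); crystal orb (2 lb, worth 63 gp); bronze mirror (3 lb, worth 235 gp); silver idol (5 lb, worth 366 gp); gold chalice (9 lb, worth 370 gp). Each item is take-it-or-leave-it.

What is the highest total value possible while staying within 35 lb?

2324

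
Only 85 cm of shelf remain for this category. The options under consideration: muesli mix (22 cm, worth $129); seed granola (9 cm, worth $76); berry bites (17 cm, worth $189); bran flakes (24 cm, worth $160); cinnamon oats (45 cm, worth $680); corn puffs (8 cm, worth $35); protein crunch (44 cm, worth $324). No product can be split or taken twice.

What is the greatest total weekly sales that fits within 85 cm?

By weekly sales per cm: cinnamon oats 15.11, berry bites 11.12, seed granola 8.44 lead.
Taking the top-ratio products first gives seed granola + berry bites + cinnamon oats + corn puffs for 980 (79 cm).
Dropping seed granola and corn puffs frees 17 cm; slotting in muesli mix (22 cm) lifts the total to 998 at 84 cm.
The closest alternative, seed granola + berry bites + cinnamon oats + corn puffs, reaches only 980.

998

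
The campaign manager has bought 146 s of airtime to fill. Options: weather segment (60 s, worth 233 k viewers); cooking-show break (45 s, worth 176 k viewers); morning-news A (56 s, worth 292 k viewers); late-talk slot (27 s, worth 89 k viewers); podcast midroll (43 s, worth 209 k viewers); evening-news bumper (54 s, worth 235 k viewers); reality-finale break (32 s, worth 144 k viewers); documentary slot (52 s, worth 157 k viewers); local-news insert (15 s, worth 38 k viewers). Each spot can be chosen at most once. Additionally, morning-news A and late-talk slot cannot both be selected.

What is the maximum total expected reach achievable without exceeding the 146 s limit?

Morning-news A + podcast midroll + reality-finale break + local-news insert uses 146 of the 146 s and totals 683.
Next best is cooking-show break + morning-news A + podcast midroll at 677 (144 s) — short by 6.

683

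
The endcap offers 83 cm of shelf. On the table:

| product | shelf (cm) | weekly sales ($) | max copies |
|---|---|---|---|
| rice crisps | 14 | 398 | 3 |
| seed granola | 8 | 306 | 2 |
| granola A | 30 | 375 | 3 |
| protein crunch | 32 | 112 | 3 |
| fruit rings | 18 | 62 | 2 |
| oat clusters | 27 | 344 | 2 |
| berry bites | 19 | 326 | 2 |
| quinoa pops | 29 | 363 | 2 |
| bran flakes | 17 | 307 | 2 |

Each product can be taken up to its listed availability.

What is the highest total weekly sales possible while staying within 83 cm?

2132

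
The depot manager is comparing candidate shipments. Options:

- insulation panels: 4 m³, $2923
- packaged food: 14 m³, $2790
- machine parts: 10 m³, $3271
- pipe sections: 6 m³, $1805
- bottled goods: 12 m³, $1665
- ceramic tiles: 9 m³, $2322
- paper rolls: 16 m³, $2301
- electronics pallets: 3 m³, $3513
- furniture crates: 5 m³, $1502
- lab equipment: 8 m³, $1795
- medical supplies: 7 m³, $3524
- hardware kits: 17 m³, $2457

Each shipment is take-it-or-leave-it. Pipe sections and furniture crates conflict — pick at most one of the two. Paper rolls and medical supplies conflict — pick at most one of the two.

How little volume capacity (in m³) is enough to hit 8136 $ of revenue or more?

13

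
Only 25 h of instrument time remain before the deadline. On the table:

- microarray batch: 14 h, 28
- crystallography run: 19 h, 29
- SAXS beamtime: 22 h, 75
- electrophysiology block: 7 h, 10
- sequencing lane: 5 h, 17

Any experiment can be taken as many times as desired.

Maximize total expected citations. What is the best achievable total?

85

The ratio heuristic lands on SAXS beamtime (75) but leaves 3 h idle.
Replace SAXS beamtime with 5×sequencing lane: the trade gains 10 net, giving 85 at 25 h.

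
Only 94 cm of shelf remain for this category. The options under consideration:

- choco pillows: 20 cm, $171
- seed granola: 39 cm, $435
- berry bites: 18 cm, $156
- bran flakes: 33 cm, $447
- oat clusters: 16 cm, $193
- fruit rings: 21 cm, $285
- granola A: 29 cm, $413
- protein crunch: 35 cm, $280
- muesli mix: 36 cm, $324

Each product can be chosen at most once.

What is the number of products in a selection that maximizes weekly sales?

3

Optimal total is 1167.
For example seed granola + bran flakes + fruit rings achieves it, using 93 cm.
Every optimal selection uses 3 products.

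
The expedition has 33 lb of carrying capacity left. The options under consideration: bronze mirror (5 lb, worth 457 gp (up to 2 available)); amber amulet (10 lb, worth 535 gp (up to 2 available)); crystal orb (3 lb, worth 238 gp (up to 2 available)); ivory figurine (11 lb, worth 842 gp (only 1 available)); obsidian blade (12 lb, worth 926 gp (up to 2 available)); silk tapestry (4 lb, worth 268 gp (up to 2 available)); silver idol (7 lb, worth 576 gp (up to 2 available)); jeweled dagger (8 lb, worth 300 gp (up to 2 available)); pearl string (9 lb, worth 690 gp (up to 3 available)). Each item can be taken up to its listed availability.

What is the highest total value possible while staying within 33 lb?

A density-first pass picks 2×bronze mirror + 2×crystal orb + 2×silver idol — 2542 at 30 lb.
Replace 2×crystal orb with pearl string: the trade gains 214 net, giving 2756 at 33 lb.
That's the maximum — no swap from here does better than 2756.

2756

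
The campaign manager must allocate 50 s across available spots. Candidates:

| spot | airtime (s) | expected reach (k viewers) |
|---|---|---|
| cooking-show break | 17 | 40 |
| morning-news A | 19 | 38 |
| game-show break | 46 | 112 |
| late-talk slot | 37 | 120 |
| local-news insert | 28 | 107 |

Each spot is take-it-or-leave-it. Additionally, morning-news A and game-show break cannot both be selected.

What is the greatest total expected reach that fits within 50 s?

Taking cooking-show break + local-news insert: 45 s used, 147 in expected reach.

147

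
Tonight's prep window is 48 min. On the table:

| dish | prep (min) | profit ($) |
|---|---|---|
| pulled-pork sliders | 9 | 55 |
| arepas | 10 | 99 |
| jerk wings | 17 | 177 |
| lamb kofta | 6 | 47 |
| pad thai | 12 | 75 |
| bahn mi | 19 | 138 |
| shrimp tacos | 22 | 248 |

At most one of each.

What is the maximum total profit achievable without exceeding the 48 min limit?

Filling by ratio: jerk wings + lamb kofta + shrimp tacos for 472, with 3 min left unused.
The 6 min tied up in lamb kofta is better spent on pulled-pork sliders — total rises to 480 (48 min).
Runner-up jerk wings + lamb kofta + shrimp tacos tops out at 472.

480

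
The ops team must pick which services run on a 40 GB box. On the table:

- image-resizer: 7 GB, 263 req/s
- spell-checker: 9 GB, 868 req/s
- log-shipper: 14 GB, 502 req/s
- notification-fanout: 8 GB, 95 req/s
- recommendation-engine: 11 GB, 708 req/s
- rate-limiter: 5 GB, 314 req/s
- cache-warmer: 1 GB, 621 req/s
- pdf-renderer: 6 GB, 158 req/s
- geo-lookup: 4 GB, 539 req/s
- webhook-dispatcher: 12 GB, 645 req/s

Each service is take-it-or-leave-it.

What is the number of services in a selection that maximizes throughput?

5

Best achievable throughput is 3381.
One optimal bundle: spell-checker + recommendation-engine + cache-warmer + geo-lookup + webhook-dispatcher (37 GB).
All optima have 5 services.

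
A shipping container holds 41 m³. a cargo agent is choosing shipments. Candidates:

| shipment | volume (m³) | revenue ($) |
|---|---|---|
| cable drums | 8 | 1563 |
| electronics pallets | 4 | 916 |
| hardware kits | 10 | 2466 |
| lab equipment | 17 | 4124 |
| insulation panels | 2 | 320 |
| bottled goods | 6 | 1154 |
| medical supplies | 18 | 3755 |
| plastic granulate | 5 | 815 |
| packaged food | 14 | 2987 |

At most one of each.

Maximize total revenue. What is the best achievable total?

9577

Density check — hardware kits 246.60, lab equipment 242.59, electronics pallets 229.00 are the best per m³.
A density-first pass picks cable drums + electronics pallets + hardware kits + lab equipment + insulation panels — 9389 at 41 m³.
Dropping cable drums and electronics pallets and insulation panels frees 14 m³; slotting in packaged food (14 m³) lifts the total to 9577 at 41 m³.
Runner-up cable drums + electronics pallets + hardware kits + lab equipment + insulation panels tops out at 9389.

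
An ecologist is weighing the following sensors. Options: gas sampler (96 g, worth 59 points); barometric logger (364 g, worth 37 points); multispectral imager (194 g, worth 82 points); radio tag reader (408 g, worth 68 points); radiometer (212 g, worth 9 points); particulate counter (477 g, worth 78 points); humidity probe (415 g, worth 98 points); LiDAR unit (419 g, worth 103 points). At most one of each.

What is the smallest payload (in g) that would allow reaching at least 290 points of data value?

1113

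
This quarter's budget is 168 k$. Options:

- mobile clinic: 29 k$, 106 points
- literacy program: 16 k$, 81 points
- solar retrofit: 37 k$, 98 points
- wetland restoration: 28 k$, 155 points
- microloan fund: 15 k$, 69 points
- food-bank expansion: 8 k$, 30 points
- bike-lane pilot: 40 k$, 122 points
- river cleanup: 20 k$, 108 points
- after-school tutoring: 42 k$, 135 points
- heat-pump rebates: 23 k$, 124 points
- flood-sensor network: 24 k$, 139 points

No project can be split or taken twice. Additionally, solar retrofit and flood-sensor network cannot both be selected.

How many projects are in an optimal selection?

Best achievable projected impact is 812.
One optimal bundle: mobile clinic + literacy program + wetland restoration + microloan fund + food-bank expansion + river cleanup + heat-pump rebates + flood-sensor network (163 k$).
Any selection reaching 812 contains exactly 8 projects.

8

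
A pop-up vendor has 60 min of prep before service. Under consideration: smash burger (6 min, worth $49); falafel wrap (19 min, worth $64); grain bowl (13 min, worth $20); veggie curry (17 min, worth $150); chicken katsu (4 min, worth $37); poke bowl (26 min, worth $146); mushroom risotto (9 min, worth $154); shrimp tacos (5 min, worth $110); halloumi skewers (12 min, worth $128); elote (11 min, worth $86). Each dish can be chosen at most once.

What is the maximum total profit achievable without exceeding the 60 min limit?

Greedy by ratio would take smash burger + veggie curry + chicken katsu + mushroom risotto + shrimp tacos + halloumi skewers: 53 min used, total 628.
Dropping chicken katsu frees 4 min; slotting in elote (11 min) lifts the total to 677 at 60 min.
Every other selection either busts 60 min or fails to beat 677.

677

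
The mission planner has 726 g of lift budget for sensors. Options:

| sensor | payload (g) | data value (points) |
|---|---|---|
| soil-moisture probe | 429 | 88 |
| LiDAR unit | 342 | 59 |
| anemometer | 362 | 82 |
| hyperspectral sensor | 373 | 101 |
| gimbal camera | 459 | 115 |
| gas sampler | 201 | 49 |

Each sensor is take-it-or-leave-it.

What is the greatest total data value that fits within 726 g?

164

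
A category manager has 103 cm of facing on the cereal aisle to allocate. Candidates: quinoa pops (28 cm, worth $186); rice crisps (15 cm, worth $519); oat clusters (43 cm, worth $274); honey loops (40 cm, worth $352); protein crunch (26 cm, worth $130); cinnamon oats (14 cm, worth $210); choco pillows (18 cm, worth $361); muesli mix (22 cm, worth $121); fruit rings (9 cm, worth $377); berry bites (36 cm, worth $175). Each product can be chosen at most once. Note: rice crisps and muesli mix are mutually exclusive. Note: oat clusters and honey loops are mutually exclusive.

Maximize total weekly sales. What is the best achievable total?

1819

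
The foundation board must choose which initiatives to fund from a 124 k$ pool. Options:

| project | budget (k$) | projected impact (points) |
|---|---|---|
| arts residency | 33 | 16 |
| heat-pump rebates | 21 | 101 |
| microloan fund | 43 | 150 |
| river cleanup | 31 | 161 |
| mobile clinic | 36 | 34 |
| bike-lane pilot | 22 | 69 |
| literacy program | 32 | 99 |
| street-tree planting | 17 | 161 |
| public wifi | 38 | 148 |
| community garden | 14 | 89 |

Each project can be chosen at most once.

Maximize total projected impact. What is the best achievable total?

Taking heat-pump rebates + river cleanup + street-tree planting + public wifi + community garden: 121 k$ used, 660 in projected impact.
Runner-up river cleanup + bike-lane pilot + street-tree planting + public wifi + community garden tops out at 628.

660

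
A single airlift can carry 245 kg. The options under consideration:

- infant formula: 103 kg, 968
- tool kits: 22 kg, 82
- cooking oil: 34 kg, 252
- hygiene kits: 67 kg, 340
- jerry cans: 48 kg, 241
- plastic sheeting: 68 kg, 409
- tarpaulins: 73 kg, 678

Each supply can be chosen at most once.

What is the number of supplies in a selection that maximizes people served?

The maximum people served within 245 kg is 2055.
For example infant formula + plastic sheeting + tarpaulins achieves it, using 244 kg.
Any selection reaching 2055 contains exactly 3 supplies.

3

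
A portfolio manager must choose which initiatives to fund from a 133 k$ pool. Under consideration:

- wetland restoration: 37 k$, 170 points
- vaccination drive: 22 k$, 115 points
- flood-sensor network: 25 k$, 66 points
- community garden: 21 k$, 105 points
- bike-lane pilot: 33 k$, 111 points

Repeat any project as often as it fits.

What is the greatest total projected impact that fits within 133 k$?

690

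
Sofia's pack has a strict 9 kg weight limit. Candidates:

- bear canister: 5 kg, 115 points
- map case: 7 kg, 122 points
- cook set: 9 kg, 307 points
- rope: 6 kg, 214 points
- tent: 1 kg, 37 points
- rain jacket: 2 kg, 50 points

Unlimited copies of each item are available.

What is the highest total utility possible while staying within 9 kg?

Density check — tent 37.00, rope 35.67, cook set 34.11, rain jacket 25.00 are the best per kg.
The ratio ordering already packs tightly: 9×tent, 9 kg, 333.

333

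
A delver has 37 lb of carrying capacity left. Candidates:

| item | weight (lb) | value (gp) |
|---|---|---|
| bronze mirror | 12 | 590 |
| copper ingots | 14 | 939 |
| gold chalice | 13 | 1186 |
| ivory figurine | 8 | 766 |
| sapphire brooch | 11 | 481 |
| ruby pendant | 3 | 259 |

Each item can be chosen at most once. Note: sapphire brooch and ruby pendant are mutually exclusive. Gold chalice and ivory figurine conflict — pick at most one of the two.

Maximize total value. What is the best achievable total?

2554

Taking bronze mirror + copper ingots + ivory figurine + ruby pendant: 37 lb used, 2554 in value.
No other feasible combination exceeds 2554.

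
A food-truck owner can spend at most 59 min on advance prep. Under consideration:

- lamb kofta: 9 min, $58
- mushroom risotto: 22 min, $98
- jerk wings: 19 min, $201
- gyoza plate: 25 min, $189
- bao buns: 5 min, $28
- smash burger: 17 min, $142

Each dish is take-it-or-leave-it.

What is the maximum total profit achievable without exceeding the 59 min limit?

476

Taking the top-ratio dishes first gives lamb kofta + jerk wings + bao buns + smash burger for 429 (50 min).
Dropping smash burger frees 17 min; slotting in gyoza plate (25 min) lifts the total to 476 at 58 min.
That's the maximum — no swap from here does better than 476.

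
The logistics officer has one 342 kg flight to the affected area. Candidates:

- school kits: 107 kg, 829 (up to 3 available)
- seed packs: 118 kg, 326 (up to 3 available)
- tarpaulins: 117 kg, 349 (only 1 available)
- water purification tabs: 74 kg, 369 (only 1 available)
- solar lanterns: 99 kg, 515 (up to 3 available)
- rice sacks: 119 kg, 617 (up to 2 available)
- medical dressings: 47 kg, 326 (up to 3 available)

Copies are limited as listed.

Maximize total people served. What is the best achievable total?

2487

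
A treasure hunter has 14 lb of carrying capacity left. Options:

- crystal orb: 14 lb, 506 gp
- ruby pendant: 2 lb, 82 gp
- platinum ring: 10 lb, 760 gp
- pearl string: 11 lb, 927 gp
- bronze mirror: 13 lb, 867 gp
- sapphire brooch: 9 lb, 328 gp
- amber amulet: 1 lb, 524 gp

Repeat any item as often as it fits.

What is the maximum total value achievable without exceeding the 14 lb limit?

Best packing: 14×amber amulet — 14 lb, 7336 total.
Every other selection either busts 14 lb or fails to beat 7336.

7336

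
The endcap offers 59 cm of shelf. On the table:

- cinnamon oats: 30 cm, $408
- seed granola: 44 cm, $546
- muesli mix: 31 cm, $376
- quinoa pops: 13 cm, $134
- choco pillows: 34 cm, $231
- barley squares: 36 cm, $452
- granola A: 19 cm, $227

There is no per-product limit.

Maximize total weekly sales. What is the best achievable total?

A density-first pass picks cinnamon oats + granola A — 635 at 49 cm.
Replace cinnamon oats with 2×granola A: the trade gains 46 net, giving 681 at 57 cm.
Every other selection either busts 59 cm or fails to beat 681.

681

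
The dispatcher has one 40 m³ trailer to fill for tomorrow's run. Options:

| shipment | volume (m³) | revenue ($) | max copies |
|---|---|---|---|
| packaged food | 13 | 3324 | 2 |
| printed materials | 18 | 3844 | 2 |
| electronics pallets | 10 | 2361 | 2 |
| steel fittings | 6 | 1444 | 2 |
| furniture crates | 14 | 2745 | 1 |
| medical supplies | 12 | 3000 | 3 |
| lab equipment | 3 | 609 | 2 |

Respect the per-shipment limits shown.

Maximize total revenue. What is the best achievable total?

Taking the top-ratio shipments first gives 2×packaged food + medical supplies for 9648 (38 m³).
Replace packaged food with medical supplies + lab equipment: the trade gains 285 net, giving 9933 at 40 m³.

9933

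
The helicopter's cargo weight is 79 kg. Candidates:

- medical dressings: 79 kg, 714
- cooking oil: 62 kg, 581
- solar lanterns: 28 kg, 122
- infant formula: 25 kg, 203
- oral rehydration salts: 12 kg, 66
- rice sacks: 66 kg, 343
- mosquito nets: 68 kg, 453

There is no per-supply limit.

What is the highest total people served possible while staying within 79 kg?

A density-first pass picks cooking oil + oral rehydration salts — 647 at 74 kg.
Replace cooking oil and oral rehydration salts with medical dressings: the trade gains 67 net, giving 714 at 79 kg.
That's the maximum — no swap from here does better than 714.

714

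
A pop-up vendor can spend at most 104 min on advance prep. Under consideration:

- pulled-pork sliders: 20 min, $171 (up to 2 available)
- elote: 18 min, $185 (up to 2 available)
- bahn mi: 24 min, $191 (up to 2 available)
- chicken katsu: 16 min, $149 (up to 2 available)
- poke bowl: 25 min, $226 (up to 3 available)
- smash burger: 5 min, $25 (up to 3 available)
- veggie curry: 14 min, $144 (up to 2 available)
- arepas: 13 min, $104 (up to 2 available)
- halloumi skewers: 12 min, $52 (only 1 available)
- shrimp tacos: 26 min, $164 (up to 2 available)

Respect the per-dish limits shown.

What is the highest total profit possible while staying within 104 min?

1000

A density-first pass picks 2×elote + 2×chicken katsu + smash burger + 2×veggie curry — 981 at 101 min.
Dropping 2×chicken katsu and smash burger frees 37 min; slotting in 2×pulled-pork sliders (40 min) lifts the total to 1000 at 104 min.
No other feasible combination exceeds 1000.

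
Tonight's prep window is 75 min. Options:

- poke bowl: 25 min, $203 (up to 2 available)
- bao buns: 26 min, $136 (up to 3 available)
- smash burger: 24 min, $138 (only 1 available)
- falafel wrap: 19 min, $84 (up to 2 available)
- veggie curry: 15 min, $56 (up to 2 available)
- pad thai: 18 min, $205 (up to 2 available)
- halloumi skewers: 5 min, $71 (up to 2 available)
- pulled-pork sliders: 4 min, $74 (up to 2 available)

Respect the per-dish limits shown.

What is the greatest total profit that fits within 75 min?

By profit per min: pulled-pork sliders 18.50, halloumi skewers 14.20, pad thai 11.39, poke bowl 8.12 lead.
Filling by ratio: falafel wrap + 2×pad thai + 2×halloumi skewers + 2×pulled-pork sliders for 784, with 2 min left unused.
Dropping falafel wrap and halloumi skewers frees 24 min; slotting in poke bowl (25 min) lifts the total to 832 at 74 min.
That's the maximum — no swap from here does better than 832.

832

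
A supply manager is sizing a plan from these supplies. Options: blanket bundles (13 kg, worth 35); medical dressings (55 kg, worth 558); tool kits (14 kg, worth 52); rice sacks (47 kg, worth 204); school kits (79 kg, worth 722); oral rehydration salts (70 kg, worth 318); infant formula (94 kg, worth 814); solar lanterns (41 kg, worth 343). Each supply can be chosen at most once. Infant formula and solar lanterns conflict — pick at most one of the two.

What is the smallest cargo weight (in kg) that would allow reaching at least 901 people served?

96

Need the lightest bundle worth ≥ 901.
Taking medical dressings + solar lanterns gives 901 (≥ 901) for 96 kg.
Below 96 kg the best achievable stays under 901.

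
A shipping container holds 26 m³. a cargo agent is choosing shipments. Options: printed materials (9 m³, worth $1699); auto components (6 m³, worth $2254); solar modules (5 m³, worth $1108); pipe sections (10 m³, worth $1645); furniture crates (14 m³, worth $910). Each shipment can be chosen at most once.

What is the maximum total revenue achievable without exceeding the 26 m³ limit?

Filling by ratio: printed materials + auto components + solar modules for 5061, with 6 m³ left unused.
Dropping solar modules frees 5 m³; slotting in pipe sections (10 m³) lifts the total to 5598 at 25 m³.
Runner-up printed materials + auto components + solar modules tops out at 5061.

5598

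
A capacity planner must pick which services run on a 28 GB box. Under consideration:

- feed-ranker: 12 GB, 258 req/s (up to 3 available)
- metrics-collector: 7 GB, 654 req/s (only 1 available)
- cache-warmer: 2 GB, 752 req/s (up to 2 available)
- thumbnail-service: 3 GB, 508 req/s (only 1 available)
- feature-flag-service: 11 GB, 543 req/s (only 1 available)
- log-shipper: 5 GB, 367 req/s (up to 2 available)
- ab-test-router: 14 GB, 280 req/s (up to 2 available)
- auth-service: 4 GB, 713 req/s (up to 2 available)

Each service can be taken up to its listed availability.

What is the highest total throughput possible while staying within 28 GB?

4459

Ranking by ratio (throughput/GB): cache-warmer 376.00, auth-service 178.25, thumbnail-service 169.33.
The ratio ordering already packs tightly: metrics-collector + 2×cache-warmer + thumbnail-service + log-shipper + 2×auth-service, 27 GB, 4459.
The spare 1 GB is too small for any remaining service, and no exchange beats 4459.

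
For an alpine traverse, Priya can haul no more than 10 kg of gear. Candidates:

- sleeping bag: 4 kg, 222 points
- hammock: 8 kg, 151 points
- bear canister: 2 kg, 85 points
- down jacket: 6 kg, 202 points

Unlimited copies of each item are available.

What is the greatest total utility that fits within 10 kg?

529

Density check — sleeping bag 55.50, bear canister 42.50, down jacket 33.67, hammock 18.88 are the best per kg.
Taking 2×sleeping bag + bear canister: 10 kg used, 529 in utility.
Nothing else within 10 kg beats 529.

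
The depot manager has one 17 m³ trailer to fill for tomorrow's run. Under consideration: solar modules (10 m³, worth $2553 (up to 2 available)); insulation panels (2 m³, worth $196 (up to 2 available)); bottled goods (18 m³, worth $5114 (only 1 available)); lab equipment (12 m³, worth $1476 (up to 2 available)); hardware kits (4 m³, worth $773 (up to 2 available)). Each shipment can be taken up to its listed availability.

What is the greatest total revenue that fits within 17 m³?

3522

Ranking by ratio (revenue/m³): bottled goods 284.11, solar modules 255.30, hardware kits 193.25.
Taking solar modules + insulation panels + hardware kits: 16 m³ used, 3522 in revenue.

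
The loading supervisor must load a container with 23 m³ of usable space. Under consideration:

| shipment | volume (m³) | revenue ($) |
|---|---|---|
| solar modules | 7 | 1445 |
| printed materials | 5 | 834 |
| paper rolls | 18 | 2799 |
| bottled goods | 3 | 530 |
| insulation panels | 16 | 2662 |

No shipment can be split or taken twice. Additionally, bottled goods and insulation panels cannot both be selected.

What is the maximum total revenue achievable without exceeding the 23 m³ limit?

4107

By revenue per m³: solar modules 206.43, bottled goods 176.67, printed materials 166.80 lead.
A density-first pass picks solar modules + printed materials + bottled goods — 2809 at 15 m³.
The 8 m³ tied up in printed materials and bottled goods is better spent on insulation panels — total rises to 4107 (23 m³).
An exhaustive check of the 32 subsets confirms 4107.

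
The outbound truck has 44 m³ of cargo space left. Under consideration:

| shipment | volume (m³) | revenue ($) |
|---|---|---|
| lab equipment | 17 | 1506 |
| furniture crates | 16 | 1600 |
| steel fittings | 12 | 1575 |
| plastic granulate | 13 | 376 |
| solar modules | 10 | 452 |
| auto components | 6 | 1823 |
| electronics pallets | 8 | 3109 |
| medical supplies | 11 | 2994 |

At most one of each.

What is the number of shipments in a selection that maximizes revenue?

4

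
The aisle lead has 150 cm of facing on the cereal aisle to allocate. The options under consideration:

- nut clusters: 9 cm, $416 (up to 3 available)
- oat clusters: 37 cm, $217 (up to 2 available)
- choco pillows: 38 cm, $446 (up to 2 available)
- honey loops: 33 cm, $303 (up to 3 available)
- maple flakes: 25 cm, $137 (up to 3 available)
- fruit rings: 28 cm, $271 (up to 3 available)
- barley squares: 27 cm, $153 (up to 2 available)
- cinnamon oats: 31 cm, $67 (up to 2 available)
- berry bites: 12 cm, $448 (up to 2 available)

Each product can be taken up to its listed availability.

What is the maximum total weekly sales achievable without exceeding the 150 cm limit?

3164

Ranking by ratio (weekly sales/cm): nut clusters 46.22, berry bites 37.33, choco pillows 11.74, fruit rings 9.68.
The ratio heuristic lands on 3×nut clusters + 2×choco pillows + 2×berry bites (3036) but leaves 23 cm idle.
The 38 cm tied up in choco pillows is better spent on honey loops + fruit rings — total rises to 3164 (150 cm).
That's the maximum — no swap from here does better than 3164.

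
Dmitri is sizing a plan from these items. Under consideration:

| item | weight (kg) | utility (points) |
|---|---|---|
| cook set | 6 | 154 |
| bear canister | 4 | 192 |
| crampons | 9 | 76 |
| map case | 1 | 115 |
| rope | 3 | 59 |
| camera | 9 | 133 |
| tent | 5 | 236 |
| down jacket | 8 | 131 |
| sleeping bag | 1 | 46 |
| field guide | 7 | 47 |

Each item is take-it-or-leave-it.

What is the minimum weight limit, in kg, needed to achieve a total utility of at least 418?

Need the lightest bundle worth ≥ 418.
bear canister + tent reaches 428 using 9 kg.
No combination under 9 kg hits 418.

9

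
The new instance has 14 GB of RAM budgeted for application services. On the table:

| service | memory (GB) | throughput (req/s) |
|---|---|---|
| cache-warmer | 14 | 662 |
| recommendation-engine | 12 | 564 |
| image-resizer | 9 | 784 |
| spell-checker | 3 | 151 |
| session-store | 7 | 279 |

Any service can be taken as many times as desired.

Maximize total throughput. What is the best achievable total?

Ranking by ratio (throughput/GB): image-resizer 87.11, spell-checker 50.33, cache-warmer 47.29, recommendation-engine 47.00.
Image-resizer + spell-checker uses 12 of the 14 GB and totals 935.

935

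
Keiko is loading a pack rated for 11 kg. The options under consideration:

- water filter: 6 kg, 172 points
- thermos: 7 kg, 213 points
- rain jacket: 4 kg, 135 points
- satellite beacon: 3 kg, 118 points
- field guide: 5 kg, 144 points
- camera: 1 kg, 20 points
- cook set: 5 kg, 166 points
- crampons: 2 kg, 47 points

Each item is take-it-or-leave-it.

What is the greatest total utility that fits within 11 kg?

Greedy by ratio would take rain jacket + satellite beacon + camera + crampons: 10 kg used, total 320.
Replace rain jacket and crampons with thermos: the trade gains 31 net, giving 351 at 11 kg.
An exhaustive check of the 256 subsets confirms 351.

351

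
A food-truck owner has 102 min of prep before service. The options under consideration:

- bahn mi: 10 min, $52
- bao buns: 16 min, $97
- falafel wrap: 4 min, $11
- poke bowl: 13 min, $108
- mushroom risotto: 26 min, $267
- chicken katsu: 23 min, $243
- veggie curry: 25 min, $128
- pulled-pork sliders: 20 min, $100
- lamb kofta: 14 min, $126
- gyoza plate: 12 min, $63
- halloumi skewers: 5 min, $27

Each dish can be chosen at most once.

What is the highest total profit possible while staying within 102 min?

893

Density check — chicken katsu 10.57, mushroom risotto 10.27, lamb kofta 9.00 are the best per min.
Filling by ratio: bao buns + falafel wrap + poke bowl + mushroom risotto + chicken katsu + lamb kofta + halloumi skewers for 879, with 1 min left unused.
The 9 min tied up in falafel wrap and halloumi skewers is better spent on bahn mi — total rises to 893 (102 min).
Runner-up bao buns + falafel wrap + poke bowl + mushroom risotto + chicken katsu + lamb kofta + halloumi skewers tops out at 879.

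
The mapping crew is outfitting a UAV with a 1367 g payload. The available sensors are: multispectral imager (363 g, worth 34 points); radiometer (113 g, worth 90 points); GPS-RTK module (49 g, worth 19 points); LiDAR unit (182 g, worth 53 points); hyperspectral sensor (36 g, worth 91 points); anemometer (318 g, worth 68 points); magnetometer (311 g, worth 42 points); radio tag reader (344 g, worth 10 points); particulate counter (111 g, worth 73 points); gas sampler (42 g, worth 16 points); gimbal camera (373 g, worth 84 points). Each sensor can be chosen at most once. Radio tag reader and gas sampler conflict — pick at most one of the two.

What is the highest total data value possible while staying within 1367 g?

494

Best packing: radiometer + GPS-RTK module + LiDAR unit + hyperspectral sensor + anemometer + particulate counter + gas sampler + gimbal camera — 1224 g, 494 total.
Next best is radiometer + GPS-RTK module + hyperspectral sensor + anemometer + magnetometer + particulate counter + gas sampler + gimbal camera at 483 (1353 g) — short by 11.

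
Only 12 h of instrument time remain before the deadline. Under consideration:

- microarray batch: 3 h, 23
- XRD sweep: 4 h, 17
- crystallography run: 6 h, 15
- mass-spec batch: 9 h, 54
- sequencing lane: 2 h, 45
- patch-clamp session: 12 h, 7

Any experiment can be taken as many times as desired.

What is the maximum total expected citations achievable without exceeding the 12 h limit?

270

Taking 6×sequencing lane: 12 h used, 270 in expected citations.
That's the maximum — no swap from here does better than 270.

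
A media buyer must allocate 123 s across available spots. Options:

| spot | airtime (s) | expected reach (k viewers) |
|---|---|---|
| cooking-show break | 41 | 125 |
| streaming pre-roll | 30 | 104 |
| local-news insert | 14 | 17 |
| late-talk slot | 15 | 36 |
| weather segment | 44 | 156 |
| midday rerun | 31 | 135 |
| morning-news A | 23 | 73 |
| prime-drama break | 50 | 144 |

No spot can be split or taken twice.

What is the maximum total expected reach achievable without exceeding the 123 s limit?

Streaming pre-roll + late-talk slot + weather segment + midday rerun uses 120 of the 123 s and totals 431.
Next best is cooking-show break + weather segment + midday rerun at 416 (116 s) — short by 15.

431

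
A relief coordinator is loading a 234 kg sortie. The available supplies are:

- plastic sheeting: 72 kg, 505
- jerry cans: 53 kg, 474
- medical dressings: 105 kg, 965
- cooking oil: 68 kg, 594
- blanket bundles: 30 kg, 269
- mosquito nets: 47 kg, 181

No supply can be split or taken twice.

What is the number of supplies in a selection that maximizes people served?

Optimal total is 2033.
For example jerry cans + medical dressings + cooking oil achieves it, using 226 kg.
Any selection reaching 2033 contains exactly 3 supplies.

3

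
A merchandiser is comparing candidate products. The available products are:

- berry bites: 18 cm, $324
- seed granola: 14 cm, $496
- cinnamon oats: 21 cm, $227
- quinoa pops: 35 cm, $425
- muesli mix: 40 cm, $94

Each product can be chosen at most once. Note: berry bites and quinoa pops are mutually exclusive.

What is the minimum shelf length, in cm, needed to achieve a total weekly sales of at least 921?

Need the lightest bundle worth ≥ 921.
seed granola + quinoa pops: 921 weekly sales at 49 cm.
No combination under 49 cm hits 921.

49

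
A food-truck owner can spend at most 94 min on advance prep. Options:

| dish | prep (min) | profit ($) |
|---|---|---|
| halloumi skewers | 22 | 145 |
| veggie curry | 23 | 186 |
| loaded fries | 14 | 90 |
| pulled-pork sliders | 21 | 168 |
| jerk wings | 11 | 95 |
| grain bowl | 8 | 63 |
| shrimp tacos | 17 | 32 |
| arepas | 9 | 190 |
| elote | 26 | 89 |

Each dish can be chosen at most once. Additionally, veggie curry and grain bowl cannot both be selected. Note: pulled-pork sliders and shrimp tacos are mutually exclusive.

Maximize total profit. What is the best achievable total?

Best packing: halloumi skewers + veggie curry + pulled-pork sliders + jerk wings + arepas — 86 min, 784 total.
Next best is halloumi skewers + veggie curry + loaded fries + pulled-pork sliders + arepas at 779 (89 min) — short by 5.

784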